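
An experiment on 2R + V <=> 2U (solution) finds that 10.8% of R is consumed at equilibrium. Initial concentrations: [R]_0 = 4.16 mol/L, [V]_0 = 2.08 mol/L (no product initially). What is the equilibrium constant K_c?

K_c = 0.0079 L/mol

Let X = conversion of R.
Concentrations: [R] = 4.16 − 4.16X; [V] = 2.08 − 2.08X; [U] = 4.16X.
At X = 0.108: [R] = 3.71, [V] = 1.86, [U] = 0.449.
K_c = [U]^2 / ([R]^2 [V]) = 0.0079 L/mol.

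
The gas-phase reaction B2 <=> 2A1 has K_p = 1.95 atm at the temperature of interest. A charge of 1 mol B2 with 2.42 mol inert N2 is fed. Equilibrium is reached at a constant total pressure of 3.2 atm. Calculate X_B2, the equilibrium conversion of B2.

Let X = conversion of B2 (basis 1 mol B2); extent of reaction ξ = X.
Species balance: n_B2 = 1 − X; n_A1 = 2X; n_I = 2.42 (inert).
Summing: n_T = 3.42 + X.
y_i = n_i/n_T, p_i = y_i·P. K_p = p_A1^2 / (p_B2).
Equating to 1.95 atm and solving on 0 < X < 1: X = 0.531.

X = 0.531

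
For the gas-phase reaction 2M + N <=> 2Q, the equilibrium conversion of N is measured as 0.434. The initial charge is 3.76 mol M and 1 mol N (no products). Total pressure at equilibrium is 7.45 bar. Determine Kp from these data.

Take 1 mol N as basis and let X be its fractional conversion, so ξ = X.
Species balance: n_M = 3.76 − 2X; n_N = 1 − X; n_Q = 2X.
n_T = Σnᵢ = 4.76 − X.
At X = 0.434: n_M = 2.89, n_N = 0.566, n_Q = 0.868, n_T = 4.33.
p_i = (n_i/n_T)·P. Kp = p_Q^2 / (p_M^2 p_N) = 0.0924 bar^-1.

Kp = 0.0924 bar^-1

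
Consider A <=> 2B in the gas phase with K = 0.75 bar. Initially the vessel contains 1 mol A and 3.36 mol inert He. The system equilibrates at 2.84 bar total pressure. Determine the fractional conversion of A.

Let X = conversion of A (basis 1 mol A); extent of reaction ξ = X.
Species balance: n_A = 1 − X; n_B = 2X; n_I = 3.36 (inert).
Summing: n_T = 4.36 + X.
y_i = n_i/n_T, p_i = y_i·P. K = p_B^2 / (p_A).
Substituting and setting equal to 0.75 bar gives a polynomial in X; the root in (0,1) is X = 0.426.

X = 0.426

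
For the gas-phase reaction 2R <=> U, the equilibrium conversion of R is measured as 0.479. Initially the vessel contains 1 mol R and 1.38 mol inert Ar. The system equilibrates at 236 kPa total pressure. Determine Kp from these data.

Kp = 0.008 kPa^-1

Let X = conversion of R (basis 1 mol R); extent of reaction ξ = 0.5X.
Mole table: n_R = 1 − X; n_U = 0.5X; n_I = 1.38 (inert).
n_T = Σnᵢ = 2.38 − 0.5X.
At X = 0.479: n_R = 0.521, n_U = 0.239, n_T = 2.14.
p_i = (n_i/n_T)·P. Kp = p_U / (p_R^2) = 0.008 kPa^-1.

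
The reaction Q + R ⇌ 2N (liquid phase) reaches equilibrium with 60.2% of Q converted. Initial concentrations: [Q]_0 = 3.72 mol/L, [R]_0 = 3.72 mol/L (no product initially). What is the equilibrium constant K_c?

Let X = conversion of Q.
Concentrations: [Q] = 3.72 − 3.72X; [R] = 3.72 − 3.72X; [N] = 7.44X.
At X = 0.602: [Q] = 1.48, [R] = 1.48, [N] = 4.48.
K_c = [N]^2 / ([Q] [R]) = 9.15.

K_c = 9.15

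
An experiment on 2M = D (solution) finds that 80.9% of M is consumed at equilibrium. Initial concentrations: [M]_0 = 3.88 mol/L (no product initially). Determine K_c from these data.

K_c = 2.86 L/mol

Let X = conversion of M.
Concentrations: [M] = 3.88 − 3.88X; [D] = 1.94X.
At X = 0.809: [M] = 0.741, [D] = 1.57.
K_c = [D] / ([M]^2) = 2.86 L/mol.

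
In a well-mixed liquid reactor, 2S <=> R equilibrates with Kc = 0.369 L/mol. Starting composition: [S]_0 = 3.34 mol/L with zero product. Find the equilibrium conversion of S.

X = 0.534

Let X = conversion of S; extent ξ = 3.34X/2 mol/L.
Concentrations: [S] = 3.34 − 3.34X; [R] = 1.67X.
Kc = [R] / ([S]^2).
Setting equal to 0.369 and solving for X on (0,1) gives X = 0.534.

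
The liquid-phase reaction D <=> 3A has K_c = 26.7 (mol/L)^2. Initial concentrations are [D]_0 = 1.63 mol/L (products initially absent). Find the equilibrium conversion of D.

X = 0.551

Let X = conversion of D; extent ξ = 1.63·X mol/L.
Concentrations: [D] = 1.63 − 1.63X; [A] = 4.89X.
K_c = [A]^3 / ([D]).
Solving K_c = 26.7 for X ∈ (0,1): X = 0.551.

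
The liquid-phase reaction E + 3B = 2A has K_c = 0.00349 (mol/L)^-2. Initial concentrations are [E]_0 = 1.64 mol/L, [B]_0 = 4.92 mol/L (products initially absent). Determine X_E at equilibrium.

X = 0.172

Let X = conversion of E; extent ξ = 1.64·X mol/L.
Concentrations: [E] = 1.64 − 1.64X; [B] = 4.92 − 4.92X; [A] = 3.28X.
K_c = [A]^2 / ([E] [B]^3).
This equals 0.00349 at X = 0.172 (the root in 0 < X < 1).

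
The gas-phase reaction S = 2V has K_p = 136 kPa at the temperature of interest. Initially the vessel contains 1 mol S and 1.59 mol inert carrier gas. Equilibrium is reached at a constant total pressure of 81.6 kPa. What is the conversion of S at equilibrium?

Let X = conversion of S (basis 1 mol S); extent of reaction ξ = X.
At extent ξ: n_S = 1 − X; n_V = 2X; n_I = 1.59 (inert).
n_T = Σnᵢ = 2.59 + X.
Mole fractions y_i = n_i/n_T; K_p = p_V^2 / (p_S) with p_i = y_i·P.
Equating to 136 kPa and solving on 0 < X < 1: X = 0.670.

X = 0.670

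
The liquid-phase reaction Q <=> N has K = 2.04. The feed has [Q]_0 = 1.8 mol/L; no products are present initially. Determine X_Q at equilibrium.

Let X = conversion of Q; extent ξ = 1.8·X mol/L.
Concentrations: [Q] = 1.8 − 1.8X; [N] = 1.8X.
K = [N] / ([Q]).
Solving K = 2.04 for X ∈ (0,1): X = 0.671.

X = 0.671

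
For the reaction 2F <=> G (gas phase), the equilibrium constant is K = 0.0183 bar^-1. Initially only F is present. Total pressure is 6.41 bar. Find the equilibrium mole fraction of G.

Take 1 mol F as basis and let X be its fractional conversion, so ξ = 0.5X.
Moles: n_F = 1 − X; n_G = 0.5X.
Summing: n_T = 1 − 0.5X.
Mole fractions y_i = n_i/n_T; K = p_G / (p_F^2) with p_i = y_i·P.
Setting this equal to 0.0183 bar^-1 and taking the physical root (0 < X < 1) gives X = 0.175.
Then n_G = 0.0875, n_T = 0.913, so y_G = 0.096.

y_G = 0.096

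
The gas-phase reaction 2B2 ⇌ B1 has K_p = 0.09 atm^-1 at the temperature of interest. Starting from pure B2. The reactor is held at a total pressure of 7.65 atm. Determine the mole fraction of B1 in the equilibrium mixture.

y_B1 = 0.319

Basis: 1 mol B2 initially; let X = conversion of B2. Extent ξ = 0.5X.
Moles: n_B2 = 1 − X; n_B1 = 0.5X.
n_T = Σnᵢ = 1 − 0.5X.
y_i = n_i/n_T, p_i = y_i·P. K_p = p_B1 / (p_B2^2).
Substituting and setting equal to 0.09 atm^-1 gives a polynomial in X; the root in (0,1) is X = 0.484.
Then n_B1 = 0.242, n_T = 0.758, so y_B1 = 0.319.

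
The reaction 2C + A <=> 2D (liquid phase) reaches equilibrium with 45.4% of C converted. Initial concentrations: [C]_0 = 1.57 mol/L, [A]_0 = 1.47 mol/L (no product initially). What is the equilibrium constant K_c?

K_c = 0.621 L/mol

Let X = conversion of C.
Concentrations: [C] = 1.57 − 1.57X; [A] = 1.47 − 0.785X; [D] = 1.57X.
At X = 0.454: [C] = 0.857, [A] = 1.11, [D] = 0.713.
K_c = [D]^2 / ([C]^2 [A]) = 0.621 L/mol.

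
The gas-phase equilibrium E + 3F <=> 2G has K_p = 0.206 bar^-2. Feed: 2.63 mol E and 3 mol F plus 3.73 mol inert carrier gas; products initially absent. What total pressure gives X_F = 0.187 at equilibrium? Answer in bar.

P = 1.24 bar

Take 3 mol F as basis and let X be its fractional conversion, so ξ = X.
Mole table: n_E = 2.63 − X; n_F = 3 − 3X; n_G = 2X; n_I = 3.73 (inert).
Summing: n_T = 9.36 − 2X.
K_p = p_G^2 / (p_E p_F^3) with p_i = (n_i/n_T)·P.
At X = 0.187: the mole-fraction product g(X) = Π y_i^ν_i = 0.3187. Since K_p = g(X)·P^{-2}, P = (g/K_p)^(1/2) = (0.3187/0.206)^(1/2) = 1.24 bar.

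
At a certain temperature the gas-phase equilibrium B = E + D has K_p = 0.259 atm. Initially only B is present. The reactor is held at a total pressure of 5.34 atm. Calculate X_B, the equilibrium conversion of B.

Basis: 1 mol B initially; let X = conversion of B. Extent ξ = X.
Mole table: n_B = 1 − X; n_E = X; n_D = X.
Total moles n_T = 1 + X.
Mole fractions y_i = n_i/n_T; K_p = p_E p_D / (p_B) with p_i = y_i·P.
Equating to 0.259 atm and solving on 0 < X < 1: X = 0.215.

X = 0.215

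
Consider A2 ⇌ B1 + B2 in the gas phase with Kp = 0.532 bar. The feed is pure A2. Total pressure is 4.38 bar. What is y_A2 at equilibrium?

y_A2 = 0.505

Let X = conversion of A2 (basis 1 mol A2); extent of reaction ξ = X.
Species balance: n_A2 = 1 − X; n_B1 = X; n_B2 = X.
n_T = Σnᵢ = 1 + X.
With p_i = (n_i/n_T)P, Kp = p_B1 p_B2 / (p_A2).
This yields a degree-2 equation in X; solving on (0,1), X = 0.329.
Then n_A2 = 0.671, n_T = 1.33, so y_A2 = 0.505.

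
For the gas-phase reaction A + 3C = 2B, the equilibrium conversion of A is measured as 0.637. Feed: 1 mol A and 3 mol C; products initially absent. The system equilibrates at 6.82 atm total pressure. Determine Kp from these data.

Take 1 mol A as basis and let X be its fractional conversion, so ξ = X.
Moles: n_A = 1 − X; n_C = 3 − 3X; n_B = 2X.
Total moles n_T = 4 − 2X.
At X = 0.637: n_A = 0.363, n_C = 1.09, n_B = 1.27, n_T = 2.73.
p_i = (n_i/n_T)·P. Kp = p_B^2 / (p_A p_C^3) = 0.553 atm^-2.

Kp = 0.553 atm^-2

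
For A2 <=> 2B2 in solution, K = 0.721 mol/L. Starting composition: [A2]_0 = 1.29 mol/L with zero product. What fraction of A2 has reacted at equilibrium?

Let X = conversion of A2; extent ξ = 1.29·X mol/L.
Concentrations: [A2] = 1.29 − 1.29X; [B2] = 2.58X.
K = [B2]^2 / ([A2]).
Solving K = 0.721 for X ∈ (0,1): X = 0.310.

X = 0.310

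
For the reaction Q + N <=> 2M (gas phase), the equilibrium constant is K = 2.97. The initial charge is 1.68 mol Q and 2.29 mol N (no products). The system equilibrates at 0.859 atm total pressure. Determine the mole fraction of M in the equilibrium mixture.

y_M = 0.453

Basis: 1.68 mol Q initially; let X = conversion of Q. Extent ξ = 1.68X.
At extent ξ: n_Q = 1.68 − 1.68X; n_N = 2.29 − 1.68X; n_M = 3.36X.
Since Δν = 0, n_T = 3.97 throughout.
y_i = n_i/n_T, p_i = y_i·P. K = p_M^2 / (p_Q p_N).
Equating to 2.97 and solving on 0 < X < 1: X = 0.535.
Then n_M = 1.8, n_T = 3.97, so y_M = 0.453.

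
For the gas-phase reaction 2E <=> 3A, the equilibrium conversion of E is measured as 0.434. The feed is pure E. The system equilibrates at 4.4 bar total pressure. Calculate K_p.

K_p = 3.11 bar

Take 1 mol E as basis and let X be its fractional conversion, so ξ = 0.5X.
At extent ξ: n_E = 1 − X; n_A = 1.5X.
n_T = Σnᵢ = 1 + 0.5X.
At X = 0.434: n_E = 0.566, n_A = 0.651, n_T = 1.22.
p_i = (n_i/n_T)·P. K_p = p_A^3 / (p_E^2) = 3.11 bar.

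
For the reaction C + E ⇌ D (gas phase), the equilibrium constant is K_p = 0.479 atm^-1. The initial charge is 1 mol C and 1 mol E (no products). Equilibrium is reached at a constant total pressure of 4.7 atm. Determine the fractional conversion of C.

X = 0.445

Take 1 mol C as basis and let X be its fractional conversion, so ξ = X.
At extent ξ: n_C = 1 − X; n_E = 1 − X; n_D = X.
n_T = Σnᵢ = 2 − X.
With p_i = (n_i/n_T)P, K_p = p_D / (p_C p_E).
This yields a degree-2 equation in X; solving on (0,1), X = 0.445.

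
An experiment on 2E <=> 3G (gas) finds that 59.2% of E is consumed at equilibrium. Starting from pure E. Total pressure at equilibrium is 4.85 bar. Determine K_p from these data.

K_p = 15.7 bar

Let X = conversion of E (basis 1 mol E); extent of reaction ξ = 0.5X.
At extent ξ: n_E = 1 − X; n_G = 1.5X.
n_T = Σnᵢ = 1 + 0.5X.
At X = 0.592: n_E = 0.408, n_G = 0.888, n_T = 1.3.
p_i = (n_i/n_T)·P. K_p = p_G^3 / (p_E^2) = 15.7 bar.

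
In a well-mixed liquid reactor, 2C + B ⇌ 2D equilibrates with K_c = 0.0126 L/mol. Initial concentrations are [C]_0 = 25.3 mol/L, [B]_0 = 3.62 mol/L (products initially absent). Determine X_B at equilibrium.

Let X = conversion of B; extent ξ = 3.62·X mol/L.
Concentrations: [C] = 25.3 − 7.24X; [B] = 3.62 − 3.62X; [D] = 7.24X.
K_c = [D]^2 / ([C]^2 [B]).
Solving K_c = 0.0126 for X ∈ (0,1): X = 0.470.

X = 0.470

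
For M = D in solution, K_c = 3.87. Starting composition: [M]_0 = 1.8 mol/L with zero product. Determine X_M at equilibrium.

Let X = conversion of M; extent ξ = 1.8·X mol/L.
Concentrations: [M] = 1.8 − 1.8X; [D] = 1.8X.
K_c = [D] / ([M]).
This equals 3.87 at X = 0.795 (the root in 0 < X < 1).

X = 0.795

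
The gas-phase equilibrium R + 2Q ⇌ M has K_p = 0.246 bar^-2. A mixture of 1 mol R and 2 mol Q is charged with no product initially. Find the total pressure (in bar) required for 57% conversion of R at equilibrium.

Basis: 1 mol R initially; let X = conversion of R. Extent ξ = X.
Species balance: n_R = 1 − X; n_Q = 2 − 2X; n_M = X.
Summing: n_T = 3 − 2X.
K_p = p_M / (p_R p_Q^2) with p_i = (n_i/n_T)·P.
At X = 0.57: the mole-fraction product g(X) = Π y_i^ν_i = 6.201. Since K_p = g(X)·P^{-2}, P = (g/K_p)^(1/2) = (6.201/0.246)^(1/2) = 5.02 bar.

P = 5.02 bar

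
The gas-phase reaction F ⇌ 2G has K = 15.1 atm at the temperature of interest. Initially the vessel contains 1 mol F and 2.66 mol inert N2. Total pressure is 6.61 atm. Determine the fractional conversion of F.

X = 0.767

Take 1 mol F as basis and let X be its fractional conversion, so ξ = X.
Mole table: n_F = 1 − X; n_G = 2X; n_I = 2.66 (inert).
n_T = Σnᵢ = 3.66 + X.
Mole fractions y_i = n_i/n_T; K = p_G^2 / (p_F) with p_i = y_i·P.
Equating to 15.1 atm and solving on 0 < X < 1: X = 0.767.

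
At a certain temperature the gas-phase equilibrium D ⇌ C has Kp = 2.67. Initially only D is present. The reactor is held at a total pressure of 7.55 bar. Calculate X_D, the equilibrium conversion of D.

Take 1 mol D as basis and let X be its fractional conversion, so ξ = X.
Species balance: n_D = 1 − X; n_C = X.
n_T stays at 1 (no change in mole number).
Mole fractions y_i = n_i/n_T; Kp = p_C / (p_D) with p_i = y_i·P.
This yields a degree-1 equation in X; solving on (0,1), X = 0.728.

X = 0.728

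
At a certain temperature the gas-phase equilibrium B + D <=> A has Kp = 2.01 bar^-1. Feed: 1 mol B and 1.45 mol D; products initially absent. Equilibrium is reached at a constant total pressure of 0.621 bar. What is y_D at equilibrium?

Basis: 1 mol B initially; let X = conversion of B. Extent ξ = X.
Species balance: n_B = 1 − X; n_D = 1.45 − X; n_A = X.
Summing: n_T = 2.45 − X.
Mole fractions y_i = n_i/n_T; Kp = p_A / (p_B p_D) with p_i = y_i·P.
This yields a degree-2 equation in X; solving on (0,1), X = 0.391.
Then n_D = 1.06, n_T = 2.06, so y_D = 0.514.

y_D = 0.514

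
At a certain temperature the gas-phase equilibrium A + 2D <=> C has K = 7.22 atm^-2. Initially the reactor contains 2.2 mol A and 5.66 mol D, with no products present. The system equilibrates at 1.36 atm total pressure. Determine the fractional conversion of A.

X = 0.774

Basis: 2.2 mol A initially; let X = conversion of A. Extent ξ = 2.2X.
At extent ξ: n_A = 2.2 − 2.2X; n_D = 5.66 − 4.4X; n_C = 2.2X.
Total moles n_T = 7.86 − 4.4X.
y_i = n_i/n_T, p_i = y_i·P. K = p_C / (p_A p_D^2).
Substituting and setting equal to 7.22 atm^-2 gives a polynomial in X; the root in (0,1) is X = 0.774.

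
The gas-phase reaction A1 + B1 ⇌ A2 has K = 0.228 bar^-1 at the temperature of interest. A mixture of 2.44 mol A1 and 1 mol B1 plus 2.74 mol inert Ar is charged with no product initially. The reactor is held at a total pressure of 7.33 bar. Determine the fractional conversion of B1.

Basis: 1 mol B1 initially; let X = conversion of B1. Extent ξ = X.
Moles: n_A1 = 2.44 − X; n_B1 = 1 − X; n_A2 = X; n_I = 2.74 (inert).
n_T = Σnᵢ = 6.18 − X.
y_i = n_i/n_T, p_i = y_i·P. K = p_A2 / (p_A1 p_B1).
This yields a degree-2 equation in X; solving on (0,1), X = 0.373.

X = 0.373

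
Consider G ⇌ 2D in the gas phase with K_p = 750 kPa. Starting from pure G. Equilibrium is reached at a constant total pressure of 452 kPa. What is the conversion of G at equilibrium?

X = 0.541

Basis: 1 mol G initially; let X = conversion of G. Extent ξ = X.
Species balance: n_G = 1 − X; n_D = 2X.
Summing: n_T = 1 + X.
With p_i = (n_i/n_T)P, K_p = p_D^2 / (p_G).
This yields a degree-2 equation in X; solving on (0,1), X = 0.541.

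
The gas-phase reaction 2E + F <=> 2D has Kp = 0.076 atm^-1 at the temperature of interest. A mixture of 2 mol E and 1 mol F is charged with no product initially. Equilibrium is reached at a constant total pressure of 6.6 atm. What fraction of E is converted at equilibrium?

X = 0.268

Basis: 2 mol E initially; let X = conversion of E. Extent ξ = X.
Species balance: n_E = 2 − 2X; n_F = 1 − X; n_D = 2X.
n_T = Σnᵢ = 3 − X.
Mole fractions y_i = n_i/n_T; Kp = p_D^2 / (p_E^2 p_F) with p_i = y_i·P.
Equating to 0.076 atm^-1 and solving on 0 < X < 1: X = 0.268.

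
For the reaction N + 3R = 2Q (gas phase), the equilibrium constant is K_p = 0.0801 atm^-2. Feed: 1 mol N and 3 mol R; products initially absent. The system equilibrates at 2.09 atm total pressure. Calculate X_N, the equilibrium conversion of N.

X = 0.248

Take 1 mol N as basis and let X be its fractional conversion, so ξ = X.
Moles: n_N = 1 − X; n_R = 3 − 3X; n_Q = 2X.
Total moles n_T = 4 − 2X.
Mole fractions y_i = n_i/n_T; K_p = p_Q^2 / (p_N p_R^3) with p_i = y_i·P.
Substituting and setting equal to 0.0801 atm^-2 gives a polynomial in X; the root in (0,1) is X = 0.248.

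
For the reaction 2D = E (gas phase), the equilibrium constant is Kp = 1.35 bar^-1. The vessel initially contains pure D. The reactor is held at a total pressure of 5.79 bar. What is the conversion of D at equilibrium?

Basis: 1 mol D initially; let X = conversion of D. Extent ξ = 0.5X.
Species balance: n_D = 1 − X; n_E = 0.5X.
Total moles n_T = 1 − 0.5X.
Mole fractions y_i = n_i/n_T; Kp = p_E / (p_D^2) with p_i = y_i·P.
Equating to 1.35 bar^-1 and solving on 0 < X < 1: X = 0.824.

X = 0.824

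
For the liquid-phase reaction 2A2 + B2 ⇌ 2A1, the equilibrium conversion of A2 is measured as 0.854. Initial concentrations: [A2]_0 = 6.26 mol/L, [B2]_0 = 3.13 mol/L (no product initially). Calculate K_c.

K_c = 74.9 L/mol

Let X = conversion of A2.
Concentrations: [A2] = 6.26 − 6.26X; [B2] = 3.13 − 3.13X; [A1] = 6.26X.
At X = 0.854: [A2] = 0.914, [B2] = 0.457, [A1] = 5.35.
K_c = [A1]^2 / ([A2]^2 [B2]) = 74.9 L/mol.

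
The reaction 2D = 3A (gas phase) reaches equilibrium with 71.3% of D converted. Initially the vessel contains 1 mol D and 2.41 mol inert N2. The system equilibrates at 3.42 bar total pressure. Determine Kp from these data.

Basis: 1 mol D initially; let X = conversion of D. Extent ξ = 0.5X.
Species balance: n_D = 1 − X; n_A = 1.5X; n_I = 2.41 (inert).
Total moles n_T = 3.41 + 0.5X.
At X = 0.713: n_D = 0.287, n_A = 1.07, n_T = 3.77.
p_i = (n_i/n_T)·P. Kp = p_A^3 / (p_D^2) = 13.5 bar.

Kp = 13.5 bar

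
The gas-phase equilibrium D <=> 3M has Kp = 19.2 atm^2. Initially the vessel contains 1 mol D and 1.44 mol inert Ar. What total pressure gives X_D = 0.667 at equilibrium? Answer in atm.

Basis: 1 mol D initially; let X = conversion of D. Extent ξ = X.
Mole table: n_D = 1 − X; n_M = 3X; n_I = 1.44 (inert).
Summing: n_T = 2.44 + 2X.
Kp = p_M^3 / (p_D) with p_i = (n_i/n_T)·P.
At X = 0.667: the mole-fraction product g(X) = Π y_i^ν_i = 1.689. Since Kp = g(X)·P^{2}, P = (Kp/g)^(1/2) = (19.2/1.689)^(1/2) = 3.37 atm.

P = 3.37 atm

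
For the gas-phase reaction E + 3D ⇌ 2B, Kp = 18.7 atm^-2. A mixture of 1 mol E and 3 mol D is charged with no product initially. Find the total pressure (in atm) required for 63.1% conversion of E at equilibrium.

P = 1.13 atm

Let X = conversion of E (basis 1 mol E); extent of reaction ξ = X.
Moles: n_E = 1 − X; n_D = 3 − 3X; n_B = 2X.
n_T = Σnᵢ = 4 − 2X.
Kp = p_B^2 / (p_E p_D^3) with p_i = (n_i/n_T)·P.
At X = 0.631: the mole-fraction product g(X) = Π y_i^ν_i = 23.85. Since Kp = g(X)·P^{-2}, P = (g/Kp)^(1/2) = (23.85/18.7)^(1/2) = 1.13 atm.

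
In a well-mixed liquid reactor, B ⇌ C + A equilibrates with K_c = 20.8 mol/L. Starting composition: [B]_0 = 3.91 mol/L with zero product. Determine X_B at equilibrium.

Let X = conversion of B; extent ξ = 3.91·X mol/L.
Concentrations: [B] = 3.91 − 3.91X; [C] = 3.91X; [A] = 3.91X.
K_c = [C] [A] / ([B]).
This equals 20.8 at X = 0.861 (the root in 0 < X < 1).

X = 0.861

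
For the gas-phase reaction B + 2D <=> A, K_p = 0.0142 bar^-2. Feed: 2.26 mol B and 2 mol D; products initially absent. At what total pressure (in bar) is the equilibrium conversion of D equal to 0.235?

Basis: 2 mol D initially; let X = conversion of D. Extent ξ = X.
Moles: n_B = 2.26 − X; n_D = 2 − 2X; n_A = X.
n_T = Σnᵢ = 4.26 − 2X.
K_p = p_A / (p_B p_D^2) with p_i = (n_i/n_T)·P.
At X = 0.235: the mole-fraction product g(X) = Π y_i^ν_i = 0.7121. Since K_p = g(X)·P^{-2}, P = (g/K_p)^(1/2) = (0.7121/0.0142)^(1/2) = 7.08 bar.

P = 7.08 bar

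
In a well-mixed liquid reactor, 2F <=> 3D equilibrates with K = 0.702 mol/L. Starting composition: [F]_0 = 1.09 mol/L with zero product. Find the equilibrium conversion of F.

X = 0.407

Let X = conversion of F; extent ξ = 1.09X/2 mol/L.
Concentrations: [F] = 1.09 − 1.09X; [D] = 1.64X.
K = [D]^3 / ([F]^2).
This equals 0.702 at X = 0.407 (the root in 0 < X < 1).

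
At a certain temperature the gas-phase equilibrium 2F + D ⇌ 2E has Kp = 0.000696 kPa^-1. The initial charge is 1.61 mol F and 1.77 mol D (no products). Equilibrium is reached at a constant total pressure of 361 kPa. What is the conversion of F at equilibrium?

Basis: 1.61 mol F initially; let X = conversion of F. Extent ξ = 0.805X.
At extent ξ: n_F = 1.61 − 1.61X; n_D = 1.77 − 0.805X; n_E = 1.61X.
n_T = Σnᵢ = 3.38 − 0.805X.
With p_i = (n_i/n_T)P, Kp = p_E^2 / (p_F^2 p_D).
This yields a degree-3 equation in X; solving on (0,1), X = 0.260.

X = 0.260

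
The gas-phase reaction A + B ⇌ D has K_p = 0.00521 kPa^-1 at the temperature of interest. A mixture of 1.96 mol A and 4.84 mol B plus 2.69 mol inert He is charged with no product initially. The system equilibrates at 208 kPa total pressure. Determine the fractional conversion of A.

Take 1.96 mol A as basis and let X be its fractional conversion, so ξ = 1.96X.
Moles: n_A = 1.96 − 1.96X; n_B = 4.84 − 1.96X; n_D = 1.96X; n_I = 2.69 (inert).
Total moles n_T = 9.49 − 1.96X.
Mole fractions y_i = n_i/n_T; K_p = p_D / (p_A p_B) with p_i = y_i·P.
Equating to 0.00521 kPa^-1 and solving on 0 < X < 1: X = 0.339.

X = 0.339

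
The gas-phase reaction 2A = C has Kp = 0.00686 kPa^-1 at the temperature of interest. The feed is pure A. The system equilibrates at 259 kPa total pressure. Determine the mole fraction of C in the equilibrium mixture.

y_C = 0.480

Basis: 1 mol A initially; let X = conversion of A. Extent ξ = 0.5X.
At extent ξ: n_A = 1 − X; n_C = 0.5X.
n_T = Σnᵢ = 1 − 0.5X.
y_i = n_i/n_T, p_i = y_i·P. Kp = p_C / (p_A^2).
Substituting and setting equal to 0.00686 kPa^-1 gives a polynomial in X; the root in (0,1) is X = 0.649.
Then n_C = 0.324, n_T = 0.676, so y_C = 0.480.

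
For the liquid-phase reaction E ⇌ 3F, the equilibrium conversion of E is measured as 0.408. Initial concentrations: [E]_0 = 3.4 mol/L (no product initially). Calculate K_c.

K_c = 35.8 (mol/L)^2

Let X = conversion of E.
Concentrations: [E] = 3.4 − 3.4X; [F] = 10.2X.
At X = 0.408: [E] = 2.01, [F] = 4.16.
K_c = [F]^3 / ([E]) = 35.8 (mol/L)^2.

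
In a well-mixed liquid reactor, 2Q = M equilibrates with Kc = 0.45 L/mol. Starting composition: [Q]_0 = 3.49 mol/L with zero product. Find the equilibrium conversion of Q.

X = 0.573

Let X = conversion of Q; extent ξ = 3.49X/2 mol/L.
Concentrations: [Q] = 3.49 − 3.49X; [M] = 1.75X.
Kc = [M] / ([Q]^2).
This equals 0.45 at X = 0.573 (the root in 0 < X < 1).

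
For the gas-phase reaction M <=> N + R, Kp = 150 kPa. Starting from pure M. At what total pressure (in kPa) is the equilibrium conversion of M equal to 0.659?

Basis: 1 mol M initially; let X = conversion of M. Extent ξ = X.
At extent ξ: n_M = 1 − X; n_N = X; n_R = X.
Summing: n_T = 1 + X.
Kp = p_N p_R / (p_M) with p_i = (n_i/n_T)·P.
At X = 0.659: the mole-fraction product g(X) = Π y_i^ν_i = 0.7677. Since Kp = g(X)·P^{1}, P = (Kp/g)^(1/1) = (150/0.7677)^(1/1) = 195 kPa.

P = 195 kPa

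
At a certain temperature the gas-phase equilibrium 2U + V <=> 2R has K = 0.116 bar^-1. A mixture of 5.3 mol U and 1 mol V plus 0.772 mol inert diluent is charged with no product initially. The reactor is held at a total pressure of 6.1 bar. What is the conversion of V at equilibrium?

X = 0.499

Take 1 mol V as basis and let X be its fractional conversion, so ξ = X.
Mole table: n_U = 5.3 − 2X; n_V = 1 − X; n_R = 2X; n_I = 0.772 (inert).
Summing: n_T = 7.07 − X.
With p_i = (n_i/n_T)P, K = p_R^2 / (p_U^2 p_V).
Equating to 0.116 bar^-1 and solving on 0 < X < 1: X = 0.499.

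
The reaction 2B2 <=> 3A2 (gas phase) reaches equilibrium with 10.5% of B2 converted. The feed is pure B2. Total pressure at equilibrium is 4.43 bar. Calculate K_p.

K_p = 0.0205 bar

Basis: 1 mol B2 initially; let X = conversion of B2. Extent ξ = 0.5X.
Mole table: n_B2 = 1 − X; n_A2 = 1.5X.
Total moles n_T = 1 + 0.5X.
At X = 0.105: n_B2 = 0.895, n_A2 = 0.158, n_T = 1.05.
p_i = (n_i/n_T)·P. K_p = p_A2^3 / (p_B2^2) = 0.0205 bar.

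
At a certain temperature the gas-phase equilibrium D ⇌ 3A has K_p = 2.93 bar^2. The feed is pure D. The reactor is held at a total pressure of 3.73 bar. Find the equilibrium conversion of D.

X = 0.234

Basis: 1 mol D initially; let X = conversion of D. Extent ξ = X.
Moles: n_D = 1 − X; n_A = 3X.
n_T = Σnᵢ = 1 + 2X.
Mole fractions y_i = n_i/n_T; K_p = p_A^3 / (p_D) with p_i = y_i·P.
Equating to 2.93 bar^2 and solving on 0 < X < 1: X = 0.234.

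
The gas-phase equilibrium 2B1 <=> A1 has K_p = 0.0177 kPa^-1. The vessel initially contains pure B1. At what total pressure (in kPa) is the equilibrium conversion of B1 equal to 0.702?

P = 145 kPa

Basis: 1 mol B1 initially; let X = conversion of B1. Extent ξ = 0.5X.
Species balance: n_B1 = 1 − X; n_A1 = 0.5X.
Summing: n_T = 1 − 0.5X.
K_p = p_A1 / (p_B1^2) with p_i = (n_i/n_T)·P.
At X = 0.702: the mole-fraction product g(X) = Π y_i^ν_i = 2.565. Since K_p = g(X)·P^{-1}, P = (g/K_p)^(1/1) = (2.565/0.0177)^(1/1) = 145 kPa.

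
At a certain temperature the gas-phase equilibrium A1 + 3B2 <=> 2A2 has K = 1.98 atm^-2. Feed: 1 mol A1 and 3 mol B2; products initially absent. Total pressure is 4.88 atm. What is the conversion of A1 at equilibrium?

Let X = conversion of A1 (basis 1 mol A1); extent of reaction ξ = X.
Mole table: n_A1 = 1 − X; n_B2 = 3 − 3X; n_A2 = 2X.
Total moles n_T = 4 − 2X.
Mole fractions y_i = n_i/n_T; K = p_A2^2 / (p_A1 p_B2^3) with p_i = y_i·P.
This yields a degree-4 equation in X; solving on (0,1), X = 0.683.

X = 0.683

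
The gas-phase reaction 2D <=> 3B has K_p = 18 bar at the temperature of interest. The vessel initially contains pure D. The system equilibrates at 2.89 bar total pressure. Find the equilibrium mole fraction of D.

Let X = conversion of D (basis 1 mol D); extent of reaction ξ = 0.5X.
Species balance: n_D = 1 − X; n_B = 1.5X.
n_T = Σnᵢ = 1 + 0.5X.
With p_i = (n_i/n_T)P, K_p = p_B^3 / (p_D^2).
Equating to 18 bar and solving on 0 < X < 1: X = 0.659.
Then n_D = 0.341, n_T = 1.33, so y_D = 0.257.

y_D = 0.257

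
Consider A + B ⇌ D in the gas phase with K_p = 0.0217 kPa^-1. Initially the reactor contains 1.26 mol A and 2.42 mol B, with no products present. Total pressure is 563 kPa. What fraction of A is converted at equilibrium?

X = 0.863

Let X = conversion of A (basis 1.26 mol A); extent of reaction ξ = 1.26X.
Species balance: n_A = 1.26 − 1.26X; n_B = 2.42 − 1.26X; n_D = 1.26X.
Summing: n_T = 3.68 − 1.26X.
Mole fractions y_i = n_i/n_T; K_p = p_D / (p_A p_B) with p_i = y_i·P.
Substituting and setting equal to 0.0217 kPa^-1 gives a polynomial in X; the root in (0,1) is X = 0.863.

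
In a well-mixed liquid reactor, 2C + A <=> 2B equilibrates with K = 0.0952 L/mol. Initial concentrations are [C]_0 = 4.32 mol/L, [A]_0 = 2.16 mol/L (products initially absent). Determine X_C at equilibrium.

Let X = conversion of C; extent ξ = 4.32X/2 mol/L.
Concentrations: [C] = 4.32 − 4.32X; [A] = 2.16 − 2.16X; [B] = 4.32X.
K = [B]^2 / ([C]^2 [A]).
Setting equal to 0.0952 and solving for X on (0,1) gives X = 0.278.

X = 0.278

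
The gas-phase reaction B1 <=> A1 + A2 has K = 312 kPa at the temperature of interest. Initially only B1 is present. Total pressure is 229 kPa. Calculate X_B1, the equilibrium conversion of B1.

Basis: 1 mol B1 initially; let X = conversion of B1. Extent ξ = X.
At extent ξ: n_B1 = 1 − X; n_A1 = X; n_A2 = X.
n_T = Σnᵢ = 1 + X.
With p_i = (n_i/n_T)P, K = p_A1 p_A2 / (p_B1).
Setting this equal to 312 kPa and taking the physical root (0 < X < 1) gives X = 0.759.

X = 0.759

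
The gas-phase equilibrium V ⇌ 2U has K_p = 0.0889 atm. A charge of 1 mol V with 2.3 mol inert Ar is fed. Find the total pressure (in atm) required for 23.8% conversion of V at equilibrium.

P = 1.06 atm

Let X = conversion of V (basis 1 mol V); extent of reaction ξ = X.
At extent ξ: n_V = 1 − X; n_U = 2X; n_I = 2.3 (inert).
Total moles n_T = 3.3 + X.
K_p = p_U^2 / (p_V) with p_i = (n_i/n_T)·P.
At X = 0.238: the mole-fraction product g(X) = Π y_i^ν_i = 0.08404. Since K_p = g(X)·P^{1}, P = (K_p/g)^(1/1) = (0.0889/0.08404)^(1/1) = 1.06 atm.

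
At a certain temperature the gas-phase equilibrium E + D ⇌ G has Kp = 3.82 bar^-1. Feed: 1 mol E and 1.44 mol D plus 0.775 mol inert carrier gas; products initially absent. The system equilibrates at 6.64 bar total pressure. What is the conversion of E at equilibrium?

X = 0.862

Let X = conversion of E (basis 1 mol E); extent of reaction ξ = X.
Mole table: n_E = 1 − X; n_D = 1.44 − X; n_G = X; n_I = 0.775 (inert).
Summing: n_T = 3.21 − X.
With p_i = (n_i/n_T)P, Kp = p_G / (p_E p_D).
Setting this equal to 3.82 bar^-1 and taking the physical root (0 < X < 1) gives X = 0.862.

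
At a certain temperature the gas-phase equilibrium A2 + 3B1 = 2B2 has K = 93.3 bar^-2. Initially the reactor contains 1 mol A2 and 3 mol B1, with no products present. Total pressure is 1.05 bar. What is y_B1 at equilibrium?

Basis: 1 mol A2 initially; let X = conversion of A2. Extent ξ = X.
Species balance: n_A2 = 1 − X; n_B1 = 3 − 3X; n_B2 = 2X.
Total moles n_T = 4 − 2X.
Mole fractions y_i = n_i/n_T; K = p_B2^2 / (p_A2 p_B1^3) with p_i = y_i·P.
Substituting and setting equal to 93.3 bar^-2 gives a polynomial in X; the root in (0,1) is X = 0.734.
Then n_B1 = 0.797, n_T = 2.53, so y_B1 = 0.315.

y_B1 = 0.315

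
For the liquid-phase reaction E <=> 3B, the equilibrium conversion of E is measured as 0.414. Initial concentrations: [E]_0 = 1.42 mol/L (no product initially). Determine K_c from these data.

K_c = 6.59 (mol/L)^2

Let X = conversion of E.
Concentrations: [E] = 1.42 − 1.42X; [B] = 4.26X.
At X = 0.414: [E] = 0.832, [B] = 1.76.
K_c = [B]^3 / ([E]) = 6.59 (mol/L)^2.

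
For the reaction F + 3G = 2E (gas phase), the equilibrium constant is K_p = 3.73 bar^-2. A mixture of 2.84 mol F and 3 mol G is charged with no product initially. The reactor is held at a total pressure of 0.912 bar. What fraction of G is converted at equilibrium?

Basis: 3 mol G initially; let X = conversion of G. Extent ξ = X.
Species balance: n_F = 2.84 − X; n_G = 3 − 3X; n_E = 2X.
n_T = Σnᵢ = 5.84 − 2X.
With p_i = (n_i/n_T)P, K_p = p_E^2 / (p_F p_G^3).
Setting this equal to 3.73 bar^-2 and taking the physical root (0 < X < 1) gives X = 0.505.

X = 0.505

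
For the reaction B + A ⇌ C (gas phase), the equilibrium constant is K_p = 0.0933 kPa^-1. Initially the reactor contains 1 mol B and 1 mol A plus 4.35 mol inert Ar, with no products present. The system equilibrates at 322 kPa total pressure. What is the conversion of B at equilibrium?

X = 0.649

Basis: 1 mol B initially; let X = conversion of B. Extent ξ = X.
Species balance: n_B = 1 − X; n_A = 1 − X; n_C = X; n_I = 4.35 (inert).
Total moles n_T = 6.35 − X.
y_i = n_i/n_T, p_i = y_i·P. K_p = p_C / (p_B p_A).
Equating to 0.0933 kPa^-1 and solving on 0 < X < 1: X = 0.649.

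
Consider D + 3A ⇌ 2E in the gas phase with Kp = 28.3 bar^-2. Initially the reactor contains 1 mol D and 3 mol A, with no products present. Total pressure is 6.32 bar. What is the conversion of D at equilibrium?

X = 0.850

Let X = conversion of D (basis 1 mol D); extent of reaction ξ = X.
Moles: n_D = 1 − X; n_A = 3 − 3X; n_E = 2X.
Total moles n_T = 4 − 2X.
With p_i = (n_i/n_T)P, Kp = p_E^2 / (p_D p_A^3).
This yields a degree-4 equation in X; solving on (0,1), X = 0.850.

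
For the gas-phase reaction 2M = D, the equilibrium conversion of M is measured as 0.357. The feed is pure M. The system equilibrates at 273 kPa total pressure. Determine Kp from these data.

Basis: 1 mol M initially; let X = conversion of M. Extent ξ = 0.5X.
At extent ξ: n_M = 1 − X; n_D = 0.5X.
Summing: n_T = 1 − 0.5X.
At X = 0.357: n_M = 0.643, n_D = 0.178, n_T = 0.822.
p_i = (n_i/n_T)·P. Kp = p_D / (p_M^2) = 0.0013 kPa^-1.

Kp = 0.0013 kPa^-1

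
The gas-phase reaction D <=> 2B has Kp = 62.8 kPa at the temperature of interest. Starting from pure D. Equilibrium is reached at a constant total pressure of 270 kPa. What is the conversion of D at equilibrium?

X = 0.234

Let X = conversion of D (basis 1 mol D); extent of reaction ξ = X.
Mole table: n_D = 1 − X; n_B = 2X.
Total moles n_T = 1 + X.
Mole fractions y_i = n_i/n_T; Kp = p_B^2 / (p_D) with p_i = y_i·P.
Setting this equal to 62.8 kPa and taking the physical root (0 < X < 1) gives X = 0.234.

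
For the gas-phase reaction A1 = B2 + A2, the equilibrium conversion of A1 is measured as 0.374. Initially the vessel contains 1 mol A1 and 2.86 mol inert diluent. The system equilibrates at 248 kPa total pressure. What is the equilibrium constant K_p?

Let X = conversion of A1 (basis 1 mol A1); extent of reaction ξ = X.
Species balance: n_A1 = 1 − X; n_B2 = X; n_A2 = X; n_I = 2.86 (inert).
n_T = Σnᵢ = 3.86 + X.
At X = 0.374: n_A1 = 0.626, n_B2 = 0.374, n_A2 = 0.374, n_T = 4.23.
p_i = (n_i/n_T)·P. K_p = p_B2 p_A2 / (p_A1) = 13.1 kPa.

K_p = 13.1 kPa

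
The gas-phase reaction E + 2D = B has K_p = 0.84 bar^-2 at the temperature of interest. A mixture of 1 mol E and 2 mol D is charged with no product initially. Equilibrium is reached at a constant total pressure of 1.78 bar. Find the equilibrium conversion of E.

X = 0.430

Let X = conversion of E (basis 1 mol E); extent of reaction ξ = X.
Species balance: n_E = 1 − X; n_D = 2 − 2X; n_B = X.
Summing: n_T = 3 − 2X.
Mole fractions y_i = n_i/n_T; K_p = p_B / (p_E p_D^2) with p_i = y_i·P.
Setting this equal to 0.84 bar^-2 and taking the physical root (0 < X < 1) gives X = 0.430.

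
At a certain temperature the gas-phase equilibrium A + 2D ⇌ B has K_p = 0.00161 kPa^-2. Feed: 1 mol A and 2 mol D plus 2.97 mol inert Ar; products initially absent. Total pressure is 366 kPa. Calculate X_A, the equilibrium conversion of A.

X = 0.741

Take 1 mol A as basis and let X be its fractional conversion, so ξ = X.
Moles: n_A = 1 − X; n_D = 2 − 2X; n_B = X; n_I = 2.97 (inert).
Summing: n_T = 5.97 − 2X.
Mole fractions y_i = n_i/n_T; K_p = p_B / (p_A p_D^2) with p_i = y_i·P.
This yields a degree-3 equation in X; solving on (0,1), X = 0.741.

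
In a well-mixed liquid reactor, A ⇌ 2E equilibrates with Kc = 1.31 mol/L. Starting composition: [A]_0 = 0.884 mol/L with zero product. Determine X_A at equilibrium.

Let X = conversion of A; extent ξ = 0.884·X mol/L.
Concentrations: [A] = 0.884 − 0.884X; [E] = 1.77X.
Kc = [E]^2 / ([A]).
Solving Kc = 1.31 for X ∈ (0,1): X = 0.451.

X = 0.451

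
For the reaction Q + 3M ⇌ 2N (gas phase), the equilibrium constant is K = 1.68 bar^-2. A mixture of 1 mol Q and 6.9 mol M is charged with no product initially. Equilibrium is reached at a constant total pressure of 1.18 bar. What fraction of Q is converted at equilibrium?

X = 0.691

Take 1 mol Q as basis and let X be its fractional conversion, so ξ = X.
At extent ξ: n_Q = 1 − X; n_M = 6.9 − 3X; n_N = 2X.
n_T = Σnᵢ = 7.9 − 2X.
y_i = n_i/n_T, p_i = y_i·P. K = p_N^2 / (p_Q p_M^3).
Substituting and setting equal to 1.68 bar^-2 gives a polynomial in X; the root in (0,1) is X = 0.691.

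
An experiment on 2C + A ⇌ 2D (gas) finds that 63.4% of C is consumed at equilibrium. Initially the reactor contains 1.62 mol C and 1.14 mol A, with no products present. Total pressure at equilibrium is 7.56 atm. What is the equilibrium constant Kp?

Kp = 1.42 atm^-1

Let X = conversion of C (basis 1.62 mol C); extent of reaction ξ = 0.81X.
Species balance: n_C = 1.62 − 1.62X; n_A = 1.14 − 0.81X; n_D = 1.62X.
n_T = Σnᵢ = 2.76 − 0.81X.
At X = 0.634: n_C = 0.593, n_A = 0.626, n_D = 1.03, n_T = 2.25.
p_i = (n_i/n_T)·P. Kp = p_D^2 / (p_C^2 p_A) = 1.42 atm^-1.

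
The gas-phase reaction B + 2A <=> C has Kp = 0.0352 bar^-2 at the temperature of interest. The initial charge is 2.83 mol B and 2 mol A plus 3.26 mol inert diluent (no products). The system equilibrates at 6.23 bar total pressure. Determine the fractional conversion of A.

X = 0.168

Take 2 mol A as basis and let X be its fractional conversion, so ξ = X.
Species balance: n_B = 2.83 − X; n_A = 2 − 2X; n_C = X; n_I = 3.26 (inert).
Summing: n_T = 8.09 − 2X.
y_i = n_i/n_T, p_i = y_i·P. Kp = p_C / (p_B p_A^2).
Substituting and setting equal to 0.0352 bar^-2 gives a polynomial in X; the root in (0,1) is X = 0.168.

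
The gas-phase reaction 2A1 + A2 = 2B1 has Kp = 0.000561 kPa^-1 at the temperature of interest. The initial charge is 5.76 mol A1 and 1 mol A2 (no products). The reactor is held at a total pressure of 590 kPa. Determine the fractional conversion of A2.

X = 0.425

Let X = conversion of A2 (basis 1 mol A2); extent of reaction ξ = X.
Species balance: n_A1 = 5.76 − 2X; n_A2 = 1 − X; n_B1 = 2X.
Summing: n_T = 6.76 − X.
Mole fractions y_i = n_i/n_T; Kp = p_B1^2 / (p_A1^2 p_A2) with p_i = y_i·P.
This yields a degree-3 equation in X; solving on (0,1), X = 0.425.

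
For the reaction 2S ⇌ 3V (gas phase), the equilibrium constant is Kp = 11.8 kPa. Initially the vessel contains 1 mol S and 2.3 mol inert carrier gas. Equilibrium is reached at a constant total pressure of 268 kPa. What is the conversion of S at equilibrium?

Basis: 1 mol S initially; let X = conversion of S. Extent ξ = 0.5X.
Mole table: n_S = 1 − X; n_V = 1.5X; n_I = 2.3 (inert).
n_T = Σnᵢ = 3.3 + 0.5X.
Mole fractions y_i = n_i/n_T; Kp = p_V^3 / (p_S^2) with p_i = y_i·P.
Equating to 11.8 kPa and solving on 0 < X < 1: X = 0.284.

X = 0.284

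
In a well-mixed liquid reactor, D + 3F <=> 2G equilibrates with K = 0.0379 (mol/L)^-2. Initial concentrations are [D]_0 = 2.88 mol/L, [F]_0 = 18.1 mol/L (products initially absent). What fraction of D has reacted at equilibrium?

X = 0.835

Let X = conversion of D; extent ξ = 2.88·X mol/L.
Concentrations: [D] = 2.88 − 2.88X; [F] = 18.1 − 8.64X; [G] = 5.76X.
K = [G]^2 / ([D] [F]^3).
Solving K = 0.0379 for X ∈ (0,1): X = 0.835.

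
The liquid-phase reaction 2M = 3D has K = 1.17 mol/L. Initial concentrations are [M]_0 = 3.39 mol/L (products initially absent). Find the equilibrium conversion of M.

Let X = conversion of M; extent ξ = 3.39X/2 mol/L.
Concentrations: [M] = 3.39 − 3.39X; [D] = 5.08X.
K = [D]^3 / ([M]^2).
Setting equal to 1.17 and solving for X on (0,1) gives X = 0.351.

X = 0.351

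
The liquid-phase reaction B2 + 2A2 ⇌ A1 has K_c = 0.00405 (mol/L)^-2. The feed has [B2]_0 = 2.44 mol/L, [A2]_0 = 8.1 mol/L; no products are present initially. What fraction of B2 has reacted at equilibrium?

X = 0.175

Let X = conversion of B2; extent ξ = 2.44·X mol/L.
Concentrations: [B2] = 2.44 − 2.44X; [A2] = 8.1 − 4.88X; [A1] = 2.44X.
K_c = [A1] / ([B2] [A2]^2).
Solving K_c = 0.00405 for X ∈ (0,1): X = 0.175.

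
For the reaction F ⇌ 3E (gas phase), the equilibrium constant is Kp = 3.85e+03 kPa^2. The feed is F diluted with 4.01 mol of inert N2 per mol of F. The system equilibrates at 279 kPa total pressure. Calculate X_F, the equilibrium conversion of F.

X = 0.340

Basis: 1 mol F initially; let X = conversion of F. Extent ξ = X.
Moles: n_F = 1 − X; n_E = 3X; n_I = 4.01 (inert).
Summing: n_T = 5.01 + 2X.
Mole fractions y_i = n_i/n_T; Kp = p_E^3 / (p_F) with p_i = y_i·P.
Setting this equal to 3.85e+03 kPa^2 and taking the physical root (0 < X < 1) gives X = 0.340.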